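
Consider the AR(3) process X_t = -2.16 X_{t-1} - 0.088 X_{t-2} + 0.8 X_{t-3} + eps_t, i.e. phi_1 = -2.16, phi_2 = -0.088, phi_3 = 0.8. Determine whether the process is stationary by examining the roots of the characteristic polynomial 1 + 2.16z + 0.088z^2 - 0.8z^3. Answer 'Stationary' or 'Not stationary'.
\text{Not stationary}

The AR(p) characteristic polynomial is P(z) = 1 + 2.16z + 0.088z^2 - 0.8z^3.
Stationarity requires all roots to lie outside the unit circle, i.e. |z| > 1 for every root.
Degree 3: look for a simple real root z0 first, then factor out (1 - z/z0) and solve the remaining quadratic.
Testing z0 = -1.25: P(-1.25) = 1 + (2.16)(-1.25) + (0.088)(-1.25)^2 + (-0.8)(-1.25)^3
  = 1 + (-2.7) + (0.1375) + (1.5625) = 0.  So z_0 = -1.25 is a root, |z_0| = 1.25.
Divide out the factor (1 + 0.8 z) = (1 - z/z0) (since 1/z0 = -0.8):
  P(z) = (1 + 0.8 z)(1 + (1.36) z + (-1) z^2)
  [check: z-coef 1.36 - (-0.8) = 2.16; z^2-coef -1 - (-0.8)(1.36) = 0.088; z^3-coef -(-0.8)(-1) = -0.8.]
Remaining roots from the quadratic factor 1 + (1.36) z + (-1) z^2:
  Set 1 + (1.36) z + (-1) z^2 = 0, i.e. a z^2 + b z + c = 0 with a = -1, b = 1.36, c = 1.
  Discriminant D = b^2 - 4ac = (1.36)^2 - 4*(-1)*1 = 1.8496 - (-4) = 5.8496.
  D >= 0, so the roots are real: z = (-b +/- sqrt(D)) / (2a) = (-1.36 +/- 2.418595) / (-2).
    z_1 = (-1.36 + 2.418595) / (-2) = -0.5293,   |z_1| = 0.5293.
    z_2 = (-1.36 - 2.418595) / (-2) = 1.8893,   |z_2| = 1.8893.
Moduli of all roots: 1.2500, 0.5293, 1.8893.
All moduli strictly greater than 1? No.
Verdict: Not stationary.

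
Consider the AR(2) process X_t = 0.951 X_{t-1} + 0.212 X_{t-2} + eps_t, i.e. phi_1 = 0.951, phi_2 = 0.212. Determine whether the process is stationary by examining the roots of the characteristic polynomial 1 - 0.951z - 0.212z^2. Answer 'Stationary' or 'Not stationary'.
\text{Not stationary}

The AR(p) characteristic polynomial is P(z) = 1 - 0.951z - 0.212z^2.
Stationarity requires all roots to lie outside the unit circle, i.e. |z| > 1 for every root.
Set 1 + (-0.951) z + (-0.212) z^2 = 0, i.e. a z^2 + b z + c = 0 with a = -0.212, b = -0.951, c = 1.
Discriminant D = b^2 - 4ac = (-0.951)^2 - 4*(-0.212)*1 = 0.904401 - (-0.848) = 1.752401.
D >= 0, so the roots are real: z = (-b +/- sqrt(D)) / (2a) = (0.951 +/- 1.323783) / (-0.424).
  z_1 = (0.951 + 1.323783) / (-0.424) = -5.3651,   |z_1| = 5.3651.
  z_2 = (0.951 - 1.323783) / (-0.424) = 0.8792,   |z_2| = 0.8792.
Moduli of all roots: 5.3651, 0.8792.
All moduli strictly greater than 1? No.
Verdict: Not stationary.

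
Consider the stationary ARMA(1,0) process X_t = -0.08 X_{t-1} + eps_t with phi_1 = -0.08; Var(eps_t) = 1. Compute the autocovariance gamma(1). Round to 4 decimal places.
\gamma(1) = -0.0805

Multiply the model equation by X_{t-k} and take expectations. With theta_0 = psi_0 = 1 and psi_j the MA(infinity) weights, this gives
  gamma(k) - sum_i phi_i gamma(k-i) = c_k,
  c_k = sigma^2 * sum_{j=k..q} theta_j psi_{j-k}   (c_k = 0 for k > q),
using gamma(-m) = gamma(m).
Pure AR (q = 0): c_0 = sigma^2 = 1, c_k = 0 for k >= 1.
Equations for k = 0 and k = 1 (AR order 1):
  gamma(0) = phi_1 gamma(1) + c_0
  gamma(1) = phi_1 gamma(0) + c_1
Substituting the second into the first: gamma(0) (1 - phi_1^2) = c_0 + phi_1 c_1, so
  gamma(0) = c_0 / (1 - phi_1^2) = 1 / (1 - (-0.08)^2) = 1 / 0.9936 = 1.006441.
  gamma(1) = phi_1 gamma(0) = (-0.08)(1.006441) = -0.080515.
Therefore gamma(1) = -0.0805 (to 4 decimal places).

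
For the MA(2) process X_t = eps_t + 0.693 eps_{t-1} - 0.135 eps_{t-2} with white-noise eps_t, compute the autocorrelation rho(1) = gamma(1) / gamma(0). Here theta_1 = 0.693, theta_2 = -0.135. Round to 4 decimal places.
\rho(1) = 0.4000

For an MA(q) process with theta_0 = 1, the autocovariance is
  gamma(k) = sigma^2 * sum_{i=0..q-k} theta_i * theta_{i+k},
and rho(k) = gamma(k) / gamma(0). Sigma^2 cancels.
  numerator   = (1)*(0.693) + (0.693)*(-0.135) = 0.599445.
  denominator = (1)^2 + (0.693)^2 + (-0.135)^2 = 1.498474.
  rho(1) = 0.599445 / 1.498474 = 0.4000.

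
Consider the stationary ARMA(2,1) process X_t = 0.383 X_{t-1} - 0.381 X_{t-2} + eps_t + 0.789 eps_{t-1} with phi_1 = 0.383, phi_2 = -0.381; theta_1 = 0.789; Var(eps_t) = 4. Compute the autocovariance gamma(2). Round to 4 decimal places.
\gamma(2) = -1.9943

Multiply the model equation by X_{t-k} and take expectations. With theta_0 = psi_0 = 1 and psi_j the MA(infinity) weights, this gives
  gamma(k) - sum_i phi_i gamma(k-i) = c_k,
  c_k = sigma^2 * sum_{j=k..q} theta_j psi_{j-k}   (c_k = 0 for k > q),
using gamma(-m) = gamma(m).
psi-weights needed (psi_j = theta_j + sum_i phi_i psi_{j-i}):
  psi_1 = theta_1 + phi_1 = 0.789 + (0.383) = 1.172
Right-hand sides:
  c_0 = sigma^2 (1 + theta_1 psi_1) = 4 * (1 + (0.789)(1.172)) = 4 * 1.924708 = 7.698832
  c_1 = sigma^2 theta_1 = 4 * (0.789) = 3.156
  c_2 = 0
Equations for k = 0, 1, 2 (AR order 2, c_2 = 0):
  (E0) gamma(0) = phi_1 gamma(1) + phi_2 gamma(2) + c_0
  (E1) gamma(1) = phi_1 gamma(0) + phi_2 gamma(1) + c_1
  (E2) gamma(2) = phi_1 gamma(1) + phi_2 gamma(0)
From (E1): gamma(1) = A gamma(0) + B with
  A = phi_1 / (1 - phi_2) = 0.383 / 1.381 = 0.277335,   B = c_1 / (1 - phi_2) = 3.156 / 1.381 = 2.285301.
Insert (E2) into (E0): gamma(0) (1 - phi_2^2) = phi_1 (1 + phi_2) gamma(1) + c_0.
  phi_1 (1 + phi_2) = (0.383)(0.619) = 0.237077,   1 - phi_2^2 = 0.854839.
Replace gamma(1) by A gamma(0) + B and collect gamma(0):
  gamma(0) [0.854839 - (0.237077)(0.277335)] = (0.237077)(2.285301) + 7.698832
  gamma(0) * 0.789089 = 8.240624
  gamma(0) = 8.240624 / 0.789089 = 10.44321.
  gamma(1) = A gamma(0) + B = (0.277335)(10.44321) + (2.285301) = 5.181571.
  gamma(2) = phi_1 gamma(1) + phi_2 gamma(0) = (0.383)(5.181571) + (-0.381)(10.44321) = -1.994321.
Therefore gamma(2) = -1.9943 (to 4 decimal places).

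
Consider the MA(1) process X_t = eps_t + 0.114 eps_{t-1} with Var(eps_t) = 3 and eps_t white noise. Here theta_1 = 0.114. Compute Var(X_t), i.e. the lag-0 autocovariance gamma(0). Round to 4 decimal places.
\gamma(0) = 3.0390

For an MA(q) process X_t = eps_t + sum_i theta_i eps_{t-i} with
Var(eps_t) = sigma^2, the variance is
  gamma(0) = sigma^2 * (1 + sum_i theta_i^2).
  sum_i theta_i^2 = (0.114)^2 = 0.012996.
  gamma(0) = 3 * (1 + 0.012996) = 3 * 1.012996 = 3.038988, which rounds to 3.0390.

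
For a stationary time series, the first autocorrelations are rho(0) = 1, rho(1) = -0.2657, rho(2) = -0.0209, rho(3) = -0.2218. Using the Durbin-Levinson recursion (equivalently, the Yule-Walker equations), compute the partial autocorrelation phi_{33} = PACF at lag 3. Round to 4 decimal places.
\phi_{33} = -0.2760

The PACF at lag k is phi_{kk}, the last component of the solution
to the Yule-Walker system G_k phi = r_k where
  (G_k)_{ij} = rho(|i - j|), (r_k)_i = rho(i), i,j = 1..k.
Equivalently, Durbin-Levinson gives phi_{kk} iteratively:
  phi_{11} = rho(1)
  phi_{kk} = [rho(k) - sum_{j=1..k-1} phi_{k-1,j} rho(k-j)]
            / [1 - sum_{j=1..k-1} phi_{k-1,j} rho(j)],
  phi_{k,j} = phi_{k-1,j} - phi_{kk} phi_{k-1,k-j},  j = 1..k-1.
Step k = 1:
  phi_11 = rho(1) = -0.2657.
Step k = 2:
  phi_22 = [rho(2) - phi_11 rho(1)] / [1 - phi_11 rho(1)] = [-0.0209 - (-0.2657)(-0.2657)] / [1 - (-0.2657)(-0.2657)]
         = -0.09149649 / 0.92940351 = -0.098446.
  Update: phi_21 = phi_11 - phi_22 phi_11 = -0.2657 - (-0.098446)(-0.2657) = -0.291857.
Step k = 3:
  phi_33 = [rho(3) - phi_21 rho(2) - phi_22 rho(1)] / [1 - phi_21 rho(1) - phi_22 rho(2)]
    numerator   = -0.2218 - (-0.291857)(-0.0209) - (-0.098446)(-0.2657) = -0.25405704
    denominator = 1 - (-0.291857)(-0.2657) - (-0.098446)(-0.0209) = 0.920396
  phi_33 = -0.25405704 / 0.920396 = -0.276.
Therefore phi_{33} = -0.2760.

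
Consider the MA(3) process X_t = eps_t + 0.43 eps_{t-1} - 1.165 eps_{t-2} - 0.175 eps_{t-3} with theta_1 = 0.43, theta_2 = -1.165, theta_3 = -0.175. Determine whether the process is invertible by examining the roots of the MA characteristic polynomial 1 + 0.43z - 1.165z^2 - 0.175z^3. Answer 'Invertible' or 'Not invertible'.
\text{Not invertible}

The MA(q) characteristic polynomial is P(z) = 1 + 0.43z - 1.165z^2 - 0.175z^3.
Invertibility requires all roots to lie outside the unit circle, i.e. |z| > 1 for every root.
Degree 3: look for a simple real root z0 first, then factor out (1 - z/z0) and solve the remaining quadratic.
Testing z0 = -0.8: P(-0.8) = 1 + (0.43)(-0.8) + (-1.165)(-0.8)^2 + (-0.175)(-0.8)^3
  = 1 + (-0.344) + (-0.7456) + (0.0896) = 0.  So z_0 = -0.8 is a root, |z_0| = 0.8.
Divide out the factor (1 + 1.25 z) = (1 - z/z0) (since 1/z0 = -1.25):
  P(z) = (1 + 1.25 z)(1 + (-0.82) z + (-0.14) z^2)
  [check: z-coef -0.82 - (-1.25) = 0.43; z^2-coef -0.14 - (-1.25)(-0.82) = -1.165; z^3-coef -(-1.25)(-0.14) = -0.175.]
Remaining roots from the quadratic factor 1 + (-0.82) z + (-0.14) z^2:
  Set 1 + (-0.82) z + (-0.14) z^2 = 0, i.e. a z^2 + b z + c = 0 with a = -0.14, b = -0.82, c = 1.
  Discriminant D = b^2 - 4ac = (-0.82)^2 - 4*(-0.14)*1 = 0.6724 - (-0.56) = 1.2324.
  D >= 0, so the roots are real: z = (-b +/- sqrt(D)) / (2a) = (0.82 +/- 1.110135) / (-0.28).
    z_1 = (0.82 + 1.110135) / (-0.28) = -6.8933,   |z_1| = 6.8933.
    z_2 = (0.82 - 1.110135) / (-0.28) = 1.0362,   |z_2| = 1.0362.
Moduli of all roots: 0.8000, 6.8933, 1.0362.
All moduli strictly greater than 1? No.
Verdict: Not invertible.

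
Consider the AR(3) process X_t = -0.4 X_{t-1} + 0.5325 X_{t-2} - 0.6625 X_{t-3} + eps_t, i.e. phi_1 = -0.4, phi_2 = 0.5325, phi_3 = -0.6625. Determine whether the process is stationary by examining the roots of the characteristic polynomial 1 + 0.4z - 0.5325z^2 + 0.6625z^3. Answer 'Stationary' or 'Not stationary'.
\text{Not stationary}

The AR(p) characteristic polynomial is P(z) = 1 + 0.4z - 0.5325z^2 + 0.6625z^3.
Stationarity requires all roots to lie outside the unit circle, i.e. |z| > 1 for every root.
Degree 3: look for a simple real root z0 first, then factor out (1 - z/z0) and solve the remaining quadratic.
Testing z0 = -0.8: P(-0.8) = 1 + (0.4)(-0.8) + (-0.5325)(-0.8)^2 + (0.6625)(-0.8)^3
  = 1 + (-0.32) + (-0.3408) + (-0.3392) = 0.  So z_0 = -0.8 is a root, |z_0| = 0.8.
Divide out the factor (1 + 1.25 z) = (1 - z/z0) (since 1/z0 = -1.25):
  P(z) = (1 + 1.25 z)(1 + (-0.85) z + (0.53) z^2)
  [check: z-coef -0.85 - (-1.25) = 0.4; z^2-coef 0.53 - (-1.25)(-0.85) = -0.5325; z^3-coef -(-1.25)(0.53) = 0.6625.]
Remaining roots from the quadratic factor 1 + (-0.85) z + (0.53) z^2:
  Set 1 + (-0.85) z + (0.53) z^2 = 0, i.e. a z^2 + b z + c = 0 with a = 0.53, b = -0.85, c = 1.
  Discriminant D = b^2 - 4ac = (-0.85)^2 - 4*(0.53)*1 = 0.7225 - (2.12) = -1.3975.
  D < 0, so the roots are the complex-conjugate pair z = (-b +/- i sqrt(-D)) / (2a) = 0.8019 +/- 1.1152i.
  For a conjugate pair |z|^2 = z * conj(z) = (product of roots) = c/a = 1/(0.53) = 1.886792, so |z| = sqrt(1.886792) = 1.3736 for both roots.
Moduli of all roots: 0.8000, 1.3736, 1.3736.
All moduli strictly greater than 1? No.
Verdict: Not stationary.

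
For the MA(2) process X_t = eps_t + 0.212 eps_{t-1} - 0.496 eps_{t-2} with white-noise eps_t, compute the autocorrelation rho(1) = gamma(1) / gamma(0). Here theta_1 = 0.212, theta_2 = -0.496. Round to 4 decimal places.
\rho(1) = 0.0828

For an MA(q) process with theta_0 = 1, the autocovariance is
  gamma(k) = sigma^2 * sum_{i=0..q-k} theta_i * theta_{i+k},
and rho(k) = gamma(k) / gamma(0). Sigma^2 cancels.
  numerator   = (1)*(0.212) + (0.212)*(-0.496) = 0.106848.
  denominator = (1)^2 + (0.212)^2 + (-0.496)^2 = 1.29096.
  rho(1) = 0.106848 / 1.29096 = 0.0828.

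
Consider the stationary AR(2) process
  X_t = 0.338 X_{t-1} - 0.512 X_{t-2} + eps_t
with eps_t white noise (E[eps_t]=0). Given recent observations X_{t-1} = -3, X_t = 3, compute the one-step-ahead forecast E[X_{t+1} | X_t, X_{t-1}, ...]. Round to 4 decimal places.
E[X_{t+1} \mid \mathcal F_t] = 2.5500

For an AR(p) model X_t = c + sum_i phi_i X_{t-i} + eps_t, the
one-step-ahead conditional mean is
  E[X_{t+1} | X_t, ...] = c + sum_i phi_i X_{t+1-i}.
Substitute known values:
  E[X_{t+1} | ...] = (0.338) * (3) + (-0.512) * (-3)
                   = 2.5500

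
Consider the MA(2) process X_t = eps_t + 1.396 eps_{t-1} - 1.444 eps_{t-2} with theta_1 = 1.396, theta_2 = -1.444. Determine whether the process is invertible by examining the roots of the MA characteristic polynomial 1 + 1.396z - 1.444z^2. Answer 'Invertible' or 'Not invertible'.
\text{Not invertible}

The MA(q) characteristic polynomial is P(z) = 1 + 1.396z - 1.444z^2.
Invertibility requires all roots to lie outside the unit circle, i.e. |z| > 1 for every root.
Set 1 + (1.396) z + (-1.444) z^2 = 0, i.e. a z^2 + b z + c = 0 with a = -1.444, b = 1.396, c = 1.
Discriminant D = b^2 - 4ac = (1.396)^2 - 4*(-1.444)*1 = 1.948816 - (-5.776) = 7.724816.
D >= 0, so the roots are real: z = (-b +/- sqrt(D)) / (2a) = (-1.396 +/- 2.779355) / (-2.888).
  z_1 = (-1.396 + 2.779355) / (-2.888) = -0.479,   |z_1| = 0.479.
  z_2 = (-1.396 - 2.779355) / (-2.888) = 1.4458,   |z_2| = 1.4458.
Moduli of all roots: 0.4790, 1.4458.
All moduli strictly greater than 1? No.
Verdict: Not invertible.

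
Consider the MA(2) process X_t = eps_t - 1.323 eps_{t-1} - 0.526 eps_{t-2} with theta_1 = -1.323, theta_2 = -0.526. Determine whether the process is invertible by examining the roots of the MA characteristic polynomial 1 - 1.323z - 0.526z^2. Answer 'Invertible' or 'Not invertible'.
\text{Not invertible}

The MA(q) characteristic polynomial is P(z) = 1 - 1.323z - 0.526z^2.
Invertibility requires all roots to lie outside the unit circle, i.e. |z| > 1 for every root.
Set 1 + (-1.323) z + (-0.526) z^2 = 0, i.e. a z^2 + b z + c = 0 with a = -0.526, b = -1.323, c = 1.
Discriminant D = b^2 - 4ac = (-1.323)^2 - 4*(-0.526)*1 = 1.750329 - (-2.104) = 3.854329.
D >= 0, so the roots are real: z = (-b +/- sqrt(D)) / (2a) = (1.323 +/- 1.963245) / (-1.052).
  z_1 = (1.323 + 1.963245) / (-1.052) = -3.1238,   |z_1| = 3.1238.
  z_2 = (1.323 - 1.963245) / (-1.052) = 0.6086,   |z_2| = 0.6086.
Moduli of all roots: 3.1238, 0.6086.
All moduli strictly greater than 1? No.
Verdict: Not invertible.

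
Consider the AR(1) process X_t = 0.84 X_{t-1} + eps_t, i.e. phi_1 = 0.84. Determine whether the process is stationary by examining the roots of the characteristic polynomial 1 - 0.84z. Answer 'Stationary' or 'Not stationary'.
\text{Stationary}

The AR(p) characteristic polynomial is P(z) = 1 - 0.84z.
Stationarity requires all roots to lie outside the unit circle, i.e. |z| > 1 for every root.
This is linear in z: 1 + (-0.84) z = 0  =>  z = -1/(-0.84) = 1.190476,  |z| = 1.190476.
Moduli of all roots: 1.1905.
All moduli strictly greater than 1? Yes.
Verdict: Stationary.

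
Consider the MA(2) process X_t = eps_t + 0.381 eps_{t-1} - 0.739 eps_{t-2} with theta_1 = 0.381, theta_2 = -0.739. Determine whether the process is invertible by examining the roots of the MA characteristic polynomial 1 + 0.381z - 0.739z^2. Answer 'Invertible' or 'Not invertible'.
\text{Not invertible}

The MA(q) characteristic polynomial is P(z) = 1 + 0.381z - 0.739z^2.
Invertibility requires all roots to lie outside the unit circle, i.e. |z| > 1 for every root.
Set 1 + (0.381) z + (-0.739) z^2 = 0, i.e. a z^2 + b z + c = 0 with a = -0.739, b = 0.381, c = 1.
Discriminant D = b^2 - 4ac = (0.381)^2 - 4*(-0.739)*1 = 0.145161 - (-2.956) = 3.101161.
D >= 0, so the roots are real: z = (-b +/- sqrt(D)) / (2a) = (-0.381 +/- 1.761011) / (-1.478).
  z_1 = (-0.381 + 1.761011) / (-1.478) = -0.9337,   |z_1| = 0.9337.
  z_2 = (-0.381 - 1.761011) / (-1.478) = 1.4493,   |z_2| = 1.4493.
Moduli of all roots: 0.9337, 1.4493.
All moduli strictly greater than 1? No.
Verdict: Not invertible.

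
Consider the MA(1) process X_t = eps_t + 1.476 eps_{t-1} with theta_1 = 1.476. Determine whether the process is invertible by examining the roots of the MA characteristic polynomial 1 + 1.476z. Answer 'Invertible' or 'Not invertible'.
\text{Not invertible}

The MA(q) characteristic polynomial is P(z) = 1 + 1.476z.
Invertibility requires all roots to lie outside the unit circle, i.e. |z| > 1 for every root.
This is linear in z: 1 + (1.476) z = 0  =>  z = -1/(1.476) = -0.677507,  |z| = 0.677507.
Moduli of all roots: 0.6775.
All moduli strictly greater than 1? No.
Verdict: Not invertible.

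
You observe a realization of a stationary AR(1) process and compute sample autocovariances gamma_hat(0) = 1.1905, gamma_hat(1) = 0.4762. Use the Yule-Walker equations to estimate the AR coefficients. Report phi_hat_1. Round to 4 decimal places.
\hat\phi_{1} = 0.4000

The Yule-Walker equations for an AR(p) process read, in matrix form,
  Gamma_p phi = r_p,   with   (Gamma_p)_{ij} = gamma(|i - j|),
                       (r_p)_i = gamma(i),   i,j = 1..p.
Substitute the sample gammas (Toeplitz matrix and right-hand side of size 1):
  Gamma_p = [[1.1905]]
  r_p     = [0.4762]
With p = 1 this is the single equation gamma(0) phi_1 = gamma(1):
  phi_hat_1 = gamma(1) / gamma(0) = 0.4762 / 1.1905 = 0.4000.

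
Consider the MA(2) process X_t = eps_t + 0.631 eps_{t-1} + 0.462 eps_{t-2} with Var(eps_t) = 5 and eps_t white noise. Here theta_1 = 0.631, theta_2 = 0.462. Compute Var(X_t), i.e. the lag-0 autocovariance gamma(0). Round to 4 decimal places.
\gamma(0) = 8.0580

For an MA(q) process X_t = eps_t + sum_i theta_i eps_{t-i} with
Var(eps_t) = sigma^2, the variance is
  gamma(0) = sigma^2 * (1 + sum_i theta_i^2).
  sum_i theta_i^2 = (0.631)^2 + (0.462)^2 = 0.398161 + 0.213444 = 0.611605.
  gamma(0) = 5 * (1 + 0.611605) = 5 * 1.611605 = 8.058025, which rounds to 8.0580.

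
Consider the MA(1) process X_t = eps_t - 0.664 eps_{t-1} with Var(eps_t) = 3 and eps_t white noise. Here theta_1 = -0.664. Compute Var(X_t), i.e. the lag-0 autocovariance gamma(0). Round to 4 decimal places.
\gamma(0) = 4.3227

For an MA(q) process X_t = eps_t + sum_i theta_i eps_{t-i} with
Var(eps_t) = sigma^2, the variance is
  gamma(0) = sigma^2 * (1 + sum_i theta_i^2).
  sum_i theta_i^2 = (-0.664)^2 = 0.440896.
  gamma(0) = 3 * (1 + 0.440896) = 3 * 1.440896 = 4.322688, which rounds to 4.3227.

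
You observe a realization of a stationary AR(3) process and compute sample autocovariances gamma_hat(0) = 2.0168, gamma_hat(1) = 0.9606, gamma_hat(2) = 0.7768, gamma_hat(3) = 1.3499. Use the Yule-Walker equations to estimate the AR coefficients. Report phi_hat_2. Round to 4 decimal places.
\hat\phi_{2} = -0.0130

The Yule-Walker equations for an AR(p) process read, in matrix form,
  Gamma_p phi = r_p,   with   (Gamma_p)_{ij} = gamma(|i - j|),
                       (r_p)_i = gamma(i),   i,j = 1..p.
Substitute the sample gammas (Toeplitz matrix and right-hand side of size 3):
  Gamma_p = [[2.0168, 0.9606, 0.7768], [0.9606, 2.0168, 0.9606], [0.7768, 0.9606, 2.0168]]
  r_p     = [0.9606, 0.7768, 1.3499]
Written out (R1..R3):
  (R1) 2.0168 phi_1 + 0.9606 phi_2 + 0.7768 phi_3 = 0.9606
  (R2) 0.9606 phi_1 + 2.0168 phi_2 + 0.9606 phi_3 = 0.7768
  (R3) 0.7768 phi_1 + 0.9606 phi_2 + 2.0168 phi_3 = 1.3499
Gaussian elimination:
  R2 <- R2 - (0.9606/2.0168) R1 = R2 - (0.476299) R1:  1.559267 phi_2 + 0.590611 phi_3 = 0.319267
  R3 <- R3 - (0.7768/2.0168) R1 = R3 - (0.385165) R1:  0.590611 phi_2 + 1.717604 phi_3 = 0.979911
  R3 <- R3 - (0.590611/1.559267) R2 = R3 - (0.378775) R2:  1.493896 phi_3 = 0.858981
Back-substitution:
  phi_hat_3 = 0.858981 / 1.493896 = 0.574994
  phi_hat_2 = (0.319267 - (0.590611)(0.574994)) / 1.559267 = -0.013038
  phi_hat_1 = (0.9606 - (0.9606)(-0.013038) - (0.7768)(0.574994)) / 2.0168 = 0.261042
So phi_hat = [0.2610, -0.0130, 0.5750].
Therefore phi_hat_2 = -0.0130.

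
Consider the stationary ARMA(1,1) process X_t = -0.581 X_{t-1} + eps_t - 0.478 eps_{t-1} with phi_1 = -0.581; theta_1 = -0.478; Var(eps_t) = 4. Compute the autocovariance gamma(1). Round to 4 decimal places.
\gamma(1) = -8.1704

Multiply the model equation by X_{t-k} and take expectations. With theta_0 = psi_0 = 1 and psi_j the MA(infinity) weights, this gives
  gamma(k) - sum_i phi_i gamma(k-i) = c_k,
  c_k = sigma^2 * sum_{j=k..q} theta_j psi_{j-k}   (c_k = 0 for k > q),
using gamma(-m) = gamma(m).
psi-weights needed (psi_j = theta_j + sum_i phi_i psi_{j-i}):
  psi_1 = theta_1 + phi_1 = -0.478 + (-0.581) = -1.059
Right-hand sides:
  c_0 = sigma^2 (1 + theta_1 psi_1) = 4 * (1 + (-0.478)(-1.059)) = 4 * 1.506202 = 6.024808
  c_1 = sigma^2 theta_1 = 4 * (-0.478) = -1.912
  c_2 = 0
Equations for k = 0 and k = 1 (AR order 1):
  gamma(0) = phi_1 gamma(1) + c_0
  gamma(1) = phi_1 gamma(0) + c_1
Substituting the second into the first: gamma(0) (1 - phi_1^2) = c_0 + phi_1 c_1, so
  gamma(0) = (c_0 + phi_1 c_1) / (1 - phi_1^2) = (6.024808 + (-0.581)(-1.912)) / (1 - (-0.581)^2) = 7.13568 / 0.662439 = 10.77183.
  gamma(1) = phi_1 gamma(0) + c_1 = (-0.581)(10.77183) + (-1.912) = -8.170433.
Therefore gamma(1) = -8.1704 (to 4 decimal places).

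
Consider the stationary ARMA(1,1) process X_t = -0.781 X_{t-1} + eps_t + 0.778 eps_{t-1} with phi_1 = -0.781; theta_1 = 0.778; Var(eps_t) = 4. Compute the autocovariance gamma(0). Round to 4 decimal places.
\gamma(0) = 4.0001

Multiply the model equation by X_{t-k} and take expectations. With theta_0 = psi_0 = 1 and psi_j the MA(infinity) weights, this gives
  gamma(k) - sum_i phi_i gamma(k-i) = c_k,
  c_k = sigma^2 * sum_{j=k..q} theta_j psi_{j-k}   (c_k = 0 for k > q),
using gamma(-m) = gamma(m).
psi-weights needed (psi_j = theta_j + sum_i phi_i psi_{j-i}):
  psi_1 = theta_1 + phi_1 = 0.778 + (-0.781) = -0.003
Right-hand sides:
  c_0 = sigma^2 (1 + theta_1 psi_1) = 4 * (1 + (0.778)(-0.003)) = 4 * 0.997666 = 3.990664
  c_1 = sigma^2 theta_1 = 4 * (0.778) = 3.112
  c_2 = 0
Equations for k = 0 and k = 1 (AR order 1):
  gamma(0) = phi_1 gamma(1) + c_0
  gamma(1) = phi_1 gamma(0) + c_1
Substituting the second into the first: gamma(0) (1 - phi_1^2) = c_0 + phi_1 c_1, so
  gamma(0) = (c_0 + phi_1 c_1) / (1 - phi_1^2) = (3.990664 + (-0.781)(3.112)) / (1 - (-0.781)^2) = 1.560192 / 0.390039 = 4.000092.
Therefore gamma(0) = 4.0001 (to 4 decimal places).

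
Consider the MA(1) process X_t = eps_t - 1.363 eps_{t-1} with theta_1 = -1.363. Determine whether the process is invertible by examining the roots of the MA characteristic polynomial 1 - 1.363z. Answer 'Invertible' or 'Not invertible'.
\text{Not invertible}

The MA(q) characteristic polynomial is P(z) = 1 - 1.363z.
Invertibility requires all roots to lie outside the unit circle, i.e. |z| > 1 for every root.
This is linear in z: 1 + (-1.363) z = 0  =>  z = -1/(-1.363) = 0.733676,  |z| = 0.733676.
Moduli of all roots: 0.7337.
All moduli strictly greater than 1? No.
Verdict: Not invertible.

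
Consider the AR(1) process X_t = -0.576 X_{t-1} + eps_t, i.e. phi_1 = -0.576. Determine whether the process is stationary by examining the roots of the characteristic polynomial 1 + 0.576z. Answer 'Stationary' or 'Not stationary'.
\text{Stationary}

The AR(p) characteristic polynomial is P(z) = 1 + 0.576z.
Stationarity requires all roots to lie outside the unit circle, i.e. |z| > 1 for every root.
This is linear in z: 1 + (0.576) z = 0  =>  z = -1/(0.576) = -1.736111,  |z| = 1.736111.
Moduli of all roots: 1.7361.
All moduli strictly greater than 1? Yes.
Verdict: Stationary.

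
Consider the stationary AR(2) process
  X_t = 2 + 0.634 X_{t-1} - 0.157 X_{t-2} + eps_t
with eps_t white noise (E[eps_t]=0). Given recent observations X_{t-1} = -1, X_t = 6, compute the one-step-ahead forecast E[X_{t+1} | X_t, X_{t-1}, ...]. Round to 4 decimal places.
E[X_{t+1} \mid \mathcal F_t] = 5.9610

For an AR(p) model X_t = c + sum_i phi_i X_{t-i} + eps_t, the
one-step-ahead conditional mean is
  E[X_{t+1} | X_t, ...] = c + sum_i phi_i X_{t+1-i}.
Substitute known values:
  E[X_{t+1} | ...] = 2 + (0.634) * (6) + (-0.157) * (-1)
                   = 5.9610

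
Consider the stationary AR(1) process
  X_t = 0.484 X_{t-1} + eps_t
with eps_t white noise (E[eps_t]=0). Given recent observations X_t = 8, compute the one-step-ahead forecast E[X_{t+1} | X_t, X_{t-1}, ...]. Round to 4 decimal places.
E[X_{t+1} \mid \mathcal F_t] = 3.8720

For an AR(p) model X_t = c + sum_i phi_i X_{t-i} + eps_t, the
one-step-ahead conditional mean is
  E[X_{t+1} | X_t, ...] = c + sum_i phi_i X_{t+1-i}.
Substitute known values:
  E[X_{t+1} | ...] = (0.484) * (8)
                   = 3.8720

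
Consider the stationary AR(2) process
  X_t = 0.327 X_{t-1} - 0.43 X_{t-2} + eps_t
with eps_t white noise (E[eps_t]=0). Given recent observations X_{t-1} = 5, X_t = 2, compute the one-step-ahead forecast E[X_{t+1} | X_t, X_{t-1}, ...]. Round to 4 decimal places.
E[X_{t+1} \mid \mathcal F_t] = -1.4960

For an AR(p) model X_t = c + sum_i phi_i X_{t-i} + eps_t, the
one-step-ahead conditional mean is
  E[X_{t+1} | X_t, ...] = c + sum_i phi_i X_{t+1-i}.
Substitute known values:
  E[X_{t+1} | ...] = (0.327) * (2) + (-0.43) * (5)
                   = -1.4960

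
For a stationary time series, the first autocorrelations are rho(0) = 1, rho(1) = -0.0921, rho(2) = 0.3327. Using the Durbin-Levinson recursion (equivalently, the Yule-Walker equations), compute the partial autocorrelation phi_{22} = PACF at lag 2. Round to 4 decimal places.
\phi_{22} = 0.3270

The PACF at lag k is phi_{kk}, the last component of the solution
to the Yule-Walker system G_k phi = r_k where
  (G_k)_{ij} = rho(|i - j|), (r_k)_i = rho(i), i,j = 1..k.
Equivalently, Durbin-Levinson gives phi_{kk} iteratively:
  phi_{11} = rho(1)
  phi_{kk} = [rho(k) - sum_{j=1..k-1} phi_{k-1,j} rho(k-j)]
            / [1 - sum_{j=1..k-1} phi_{k-1,j} rho(j)],
  phi_{k,j} = phi_{k-1,j} - phi_{kk} phi_{k-1,k-j},  j = 1..k-1.
Step k = 1:
  phi_11 = rho(1) = -0.0921.
Step k = 2:
  phi_22 = [rho(2) - phi_11 rho(1)] / [1 - phi_11 rho(1)] = [0.3327 - (-0.0921)(-0.0921)] / [1 - (-0.0921)(-0.0921)]
         = 0.32421759 / 0.99151759 = 0.327.
Therefore phi_{22} = 0.3270.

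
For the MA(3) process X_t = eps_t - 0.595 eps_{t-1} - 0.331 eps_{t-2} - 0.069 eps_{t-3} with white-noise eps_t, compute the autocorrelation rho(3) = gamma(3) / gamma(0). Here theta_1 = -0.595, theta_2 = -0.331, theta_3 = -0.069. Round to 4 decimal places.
\rho(3) = -0.0470

For an MA(q) process with theta_0 = 1, the autocovariance is
  gamma(k) = sigma^2 * sum_{i=0..q-k} theta_i * theta_{i+k},
and rho(k) = gamma(k) / gamma(0). Sigma^2 cancels.
  numerator   = (1)*(-0.069) = -0.069.
  denominator = (1)^2 + (-0.595)^2 + (-0.331)^2 + (-0.069)^2 = 1.468347.
  rho(3) = -0.069 / 1.468347 = -0.0470.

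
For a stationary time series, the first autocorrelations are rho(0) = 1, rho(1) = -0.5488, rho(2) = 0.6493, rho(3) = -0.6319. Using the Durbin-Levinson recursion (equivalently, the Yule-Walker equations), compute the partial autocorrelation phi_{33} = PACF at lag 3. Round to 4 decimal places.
\phi_{33} = -0.3420

The PACF at lag k is phi_{kk}, the last component of the solution
to the Yule-Walker system G_k phi = r_k where
  (G_k)_{ij} = rho(|i - j|), (r_k)_i = rho(i), i,j = 1..k.
Equivalently, Durbin-Levinson gives phi_{kk} iteratively:
  phi_{11} = rho(1)
  phi_{kk} = [rho(k) - sum_{j=1..k-1} phi_{k-1,j} rho(k-j)]
            / [1 - sum_{j=1..k-1} phi_{k-1,j} rho(j)],
  phi_{k,j} = phi_{k-1,j} - phi_{kk} phi_{k-1,k-j},  j = 1..k-1.
Step k = 1:
  phi_11 = rho(1) = -0.5488.
Step k = 2:
  phi_22 = [rho(2) - phi_11 rho(1)] / [1 - phi_11 rho(1)] = [0.6493 - (-0.5488)(-0.5488)] / [1 - (-0.5488)(-0.5488)]
         = 0.34811856 / 0.69881856 = 0.498153.
  Update: phi_21 = phi_11 - phi_22 phi_11 = -0.5488 - (0.498153)(-0.5488) = -0.275414.
Step k = 3:
  phi_33 = [rho(3) - phi_21 rho(2) - phi_22 rho(1)] / [1 - phi_21 rho(1) - phi_22 rho(2)]
    numerator   = -0.6319 - (-0.275414)(0.6493) - (0.498153)(-0.5488) = -0.17968756
    denominator = 1 - (-0.275414)(-0.5488) - (0.498153)(0.6493) = 0.52540226
  phi_33 = -0.17968756 / 0.52540226 = -0.342.
Therefore phi_{33} = -0.3420.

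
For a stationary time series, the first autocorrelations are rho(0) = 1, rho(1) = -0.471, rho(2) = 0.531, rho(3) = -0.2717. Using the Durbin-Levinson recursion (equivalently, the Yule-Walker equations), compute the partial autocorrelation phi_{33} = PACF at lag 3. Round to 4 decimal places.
\phi_{33} = 0.1010

The PACF at lag k is phi_{kk}, the last component of the solution
to the Yule-Walker system G_k phi = r_k where
  (G_k)_{ij} = rho(|i - j|), (r_k)_i = rho(i), i,j = 1..k.
Equivalently, Durbin-Levinson gives phi_{kk} iteratively:
  phi_{11} = rho(1)
  phi_{kk} = [rho(k) - sum_{j=1..k-1} phi_{k-1,j} rho(k-j)]
            / [1 - sum_{j=1..k-1} phi_{k-1,j} rho(j)],
  phi_{k,j} = phi_{k-1,j} - phi_{kk} phi_{k-1,k-j},  j = 1..k-1.
Step k = 1:
  phi_11 = rho(1) = -0.471.
Step k = 2:
  phi_22 = [rho(2) - phi_11 rho(1)] / [1 - phi_11 rho(1)] = [0.531 - (-0.471)(-0.471)] / [1 - (-0.471)(-0.471)]
         = 0.309159 / 0.778159 = 0.397295.
  Update: phi_21 = phi_11 - phi_22 phi_11 = -0.471 - (0.397295)(-0.471) = -0.283874.
Step k = 3:
  phi_33 = [rho(3) - phi_21 rho(2) - phi_22 rho(1)] / [1 - phi_21 rho(1) - phi_22 rho(2)]
    numerator   = -0.2717 - (-0.283874)(0.531) - (0.397295)(-0.471) = 0.06616316
    denominator = 1 - (-0.283874)(-0.471) - (0.397295)(0.531) = 0.65533155
  phi_33 = 0.06616316 / 0.65533155 = 0.101.
Therefore phi_{33} = 0.1010.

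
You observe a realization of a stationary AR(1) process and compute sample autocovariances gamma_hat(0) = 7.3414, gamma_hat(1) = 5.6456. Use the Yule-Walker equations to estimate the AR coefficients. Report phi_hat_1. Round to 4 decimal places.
\hat\phi_{1} = 0.7690

The Yule-Walker equations for an AR(p) process read, in matrix form,
  Gamma_p phi = r_p,   with   (Gamma_p)_{ij} = gamma(|i - j|),
                       (r_p)_i = gamma(i),   i,j = 1..p.
Substitute the sample gammas (Toeplitz matrix and right-hand side of size 1):
  Gamma_p = [[7.3414]]
  r_p     = [5.6456]
With p = 1 this is the single equation gamma(0) phi_1 = gamma(1):
  phi_hat_1 = gamma(1) / gamma(0) = 5.6456 / 7.3414 = 0.7690.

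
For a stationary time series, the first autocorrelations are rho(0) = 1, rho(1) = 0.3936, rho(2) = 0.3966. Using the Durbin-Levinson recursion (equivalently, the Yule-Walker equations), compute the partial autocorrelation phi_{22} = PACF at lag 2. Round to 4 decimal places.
\phi_{22} = 0.2860

The PACF at lag k is phi_{kk}, the last component of the solution
to the Yule-Walker system G_k phi = r_k where
  (G_k)_{ij} = rho(|i - j|), (r_k)_i = rho(i), i,j = 1..k.
Equivalently, Durbin-Levinson gives phi_{kk} iteratively:
  phi_{11} = rho(1)
  phi_{kk} = [rho(k) - sum_{j=1..k-1} phi_{k-1,j} rho(k-j)]
            / [1 - sum_{j=1..k-1} phi_{k-1,j} rho(j)],
  phi_{k,j} = phi_{k-1,j} - phi_{kk} phi_{k-1,k-j},  j = 1..k-1.
Step k = 1:
  phi_11 = rho(1) = 0.3936.
Step k = 2:
  phi_22 = [rho(2) - phi_11 rho(1)] / [1 - phi_11 rho(1)] = [0.3966 - (0.3936)(0.3936)] / [1 - (0.3936)(0.3936)]
         = 0.24167904 / 0.84507904 = 0.286.
Therefore phi_{22} = 0.2860.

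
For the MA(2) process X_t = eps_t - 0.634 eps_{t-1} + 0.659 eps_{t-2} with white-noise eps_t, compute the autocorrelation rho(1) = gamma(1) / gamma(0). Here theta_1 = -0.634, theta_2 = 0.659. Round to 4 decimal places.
\rho(1) = -0.5728

For an MA(q) process with theta_0 = 1, the autocovariance is
  gamma(k) = sigma^2 * sum_{i=0..q-k} theta_i * theta_{i+k},
and rho(k) = gamma(k) / gamma(0). Sigma^2 cancels.
  numerator   = (1)*(-0.634) + (-0.634)*(0.659) = -1.051806.
  denominator = (1)^2 + (-0.634)^2 + (0.659)^2 = 1.836237.
  rho(1) = -1.051806 / 1.836237 = -0.5728.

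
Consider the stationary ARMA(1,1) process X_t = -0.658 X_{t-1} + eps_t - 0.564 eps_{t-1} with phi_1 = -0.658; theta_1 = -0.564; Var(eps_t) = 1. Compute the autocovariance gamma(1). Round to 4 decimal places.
\gamma(1) = -2.9548

Multiply the model equation by X_{t-k} and take expectations. With theta_0 = psi_0 = 1 and psi_j the MA(infinity) weights, this gives
  gamma(k) - sum_i phi_i gamma(k-i) = c_k,
  c_k = sigma^2 * sum_{j=k..q} theta_j psi_{j-k}   (c_k = 0 for k > q),
using gamma(-m) = gamma(m).
psi-weights needed (psi_j = theta_j + sum_i phi_i psi_{j-i}):
  psi_1 = theta_1 + phi_1 = -0.564 + (-0.658) = -1.222
Right-hand sides:
  c_0 = sigma^2 (1 + theta_1 psi_1) = 1 * (1 + (-0.564)(-1.222)) = 1 * 1.689208 = 1.689208
  c_1 = sigma^2 theta_1 = 1 * (-0.564) = -0.564
  c_2 = 0
Equations for k = 0 and k = 1 (AR order 1):
  gamma(0) = phi_1 gamma(1) + c_0
  gamma(1) = phi_1 gamma(0) + c_1
Substituting the second into the first: gamma(0) (1 - phi_1^2) = c_0 + phi_1 c_1, so
  gamma(0) = (c_0 + phi_1 c_1) / (1 - phi_1^2) = (1.689208 + (-0.658)(-0.564)) / (1 - (-0.658)^2) = 2.06032 / 0.567036 = 3.633491.
  gamma(1) = phi_1 gamma(0) + c_1 = (-0.658)(3.633491) + (-0.564) = -2.954837.
Therefore gamma(1) = -2.9548 (to 4 decimal places).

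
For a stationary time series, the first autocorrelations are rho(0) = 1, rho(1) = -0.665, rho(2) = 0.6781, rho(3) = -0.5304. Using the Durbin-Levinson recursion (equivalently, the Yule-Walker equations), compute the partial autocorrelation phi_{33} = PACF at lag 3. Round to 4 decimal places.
\phi_{33} = 0.0241

The PACF at lag k is phi_{kk}, the last component of the solution
to the Yule-Walker system G_k phi = r_k where
  (G_k)_{ij} = rho(|i - j|), (r_k)_i = rho(i), i,j = 1..k.
Equivalently, Durbin-Levinson gives phi_{kk} iteratively:
  phi_{11} = rho(1)
  phi_{kk} = [rho(k) - sum_{j=1..k-1} phi_{k-1,j} rho(k-j)]
            / [1 - sum_{j=1..k-1} phi_{k-1,j} rho(j)],
  phi_{k,j} = phi_{k-1,j} - phi_{kk} phi_{k-1,k-j},  j = 1..k-1.
Step k = 1:
  phi_11 = rho(1) = -0.665.
Step k = 2:
  phi_22 = [rho(2) - phi_11 rho(1)] / [1 - phi_11 rho(1)] = [0.6781 - (-0.665)(-0.665)] / [1 - (-0.665)(-0.665)]
         = 0.235875 / 0.557775 = 0.422886.
  Update: phi_21 = phi_11 - phi_22 phi_11 = -0.665 - (0.422886)(-0.665) = -0.383781.
Step k = 3:
  phi_33 = [rho(3) - phi_21 rho(2) - phi_22 rho(1)] / [1 - phi_21 rho(1) - phi_22 rho(2)]
    numerator   = -0.5304 - (-0.383781)(0.6781) - (0.422886)(-0.665) = 0.01106087
    denominator = 1 - (-0.383781)(-0.665) - (0.422886)(0.6781) = 0.45802687
  phi_33 = 0.01106087 / 0.45802687 = 0.0241.
Therefore phi_{33} = 0.0241.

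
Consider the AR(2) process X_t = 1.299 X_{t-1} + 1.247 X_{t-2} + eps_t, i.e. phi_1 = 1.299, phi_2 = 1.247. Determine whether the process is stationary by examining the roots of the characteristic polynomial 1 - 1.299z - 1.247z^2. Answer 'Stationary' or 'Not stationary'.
\text{Not stationary}

The AR(p) characteristic polynomial is P(z) = 1 - 1.299z - 1.247z^2.
Stationarity requires all roots to lie outside the unit circle, i.e. |z| > 1 for every root.
Set 1 + (-1.299) z + (-1.247) z^2 = 0, i.e. a z^2 + b z + c = 0 with a = -1.247, b = -1.299, c = 1.
Discriminant D = b^2 - 4ac = (-1.299)^2 - 4*(-1.247)*1 = 1.687401 - (-4.988) = 6.675401.
D >= 0, so the roots are real: z = (-b +/- sqrt(D)) / (2a) = (1.299 +/- 2.58368) / (-2.494).
  z_1 = (1.299 + 2.58368) / (-2.494) = -1.5568,   |z_1| = 1.5568.
  z_2 = (1.299 - 2.58368) / (-2.494) = 0.5151,   |z_2| = 0.5151.
Moduli of all roots: 1.5568, 0.5151.
All moduli strictly greater than 1? No.
Verdict: Not stationary.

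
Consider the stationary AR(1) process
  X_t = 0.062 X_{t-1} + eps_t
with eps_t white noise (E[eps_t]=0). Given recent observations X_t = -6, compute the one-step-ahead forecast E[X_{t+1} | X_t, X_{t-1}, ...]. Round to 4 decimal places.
E[X_{t+1} \mid \mathcal F_t] = -0.3720

For an AR(p) model X_t = c + sum_i phi_i X_{t-i} + eps_t, the
one-step-ahead conditional mean is
  E[X_{t+1} | X_t, ...] = c + sum_i phi_i X_{t+1-i}.
Substitute known values:
  E[X_{t+1} | ...] = (0.062) * (-6)
                   = -0.3720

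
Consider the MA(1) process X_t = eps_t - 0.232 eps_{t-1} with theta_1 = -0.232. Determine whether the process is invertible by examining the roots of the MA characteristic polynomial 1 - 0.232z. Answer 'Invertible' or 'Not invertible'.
\text{Invertible}

The MA(q) characteristic polynomial is P(z) = 1 - 0.232z.
Invertibility requires all roots to lie outside the unit circle, i.e. |z| > 1 for every root.
This is linear in z: 1 + (-0.232) z = 0  =>  z = -1/(-0.232) = 4.310345,  |z| = 4.310345.
Moduli of all roots: 4.3103.
All moduli strictly greater than 1? Yes.
Verdict: Invertible.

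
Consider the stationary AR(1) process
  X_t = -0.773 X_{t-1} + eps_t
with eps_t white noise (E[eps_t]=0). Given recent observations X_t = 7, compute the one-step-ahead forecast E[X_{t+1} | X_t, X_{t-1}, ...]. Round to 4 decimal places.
E[X_{t+1} \mid \mathcal F_t] = -5.4110

For an AR(p) model X_t = c + sum_i phi_i X_{t-i} + eps_t, the
one-step-ahead conditional mean is
  E[X_{t+1} | X_t, ...] = c + sum_i phi_i X_{t+1-i}.
Substitute known values:
  E[X_{t+1} | ...] = (-0.773) * (7)
                   = -5.4110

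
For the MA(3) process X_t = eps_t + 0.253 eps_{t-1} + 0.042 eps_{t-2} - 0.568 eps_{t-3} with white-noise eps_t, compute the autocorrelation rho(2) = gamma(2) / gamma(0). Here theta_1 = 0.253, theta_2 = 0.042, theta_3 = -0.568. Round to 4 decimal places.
\rho(2) = -0.0733

For an MA(q) process with theta_0 = 1, the autocovariance is
  gamma(k) = sigma^2 * sum_{i=0..q-k} theta_i * theta_{i+k},
and rho(k) = gamma(k) / gamma(0). Sigma^2 cancels.
  numerator   = (1)*(0.042) + (0.253)*(-0.568) = -0.101704.
  denominator = (1)^2 + (0.253)^2 + (0.042)^2 + (-0.568)^2 = 1.388397.
  rho(2) = -0.101704 / 1.388397 = -0.0733.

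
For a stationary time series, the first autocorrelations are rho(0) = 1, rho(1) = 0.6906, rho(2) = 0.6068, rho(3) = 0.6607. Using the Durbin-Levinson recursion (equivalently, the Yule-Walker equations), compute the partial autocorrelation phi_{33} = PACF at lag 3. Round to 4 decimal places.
\phi_{33} = 0.3550

The PACF at lag k is phi_{kk}, the last component of the solution
to the Yule-Walker system G_k phi = r_k where
  (G_k)_{ij} = rho(|i - j|), (r_k)_i = rho(i), i,j = 1..k.
Equivalently, Durbin-Levinson gives phi_{kk} iteratively:
  phi_{11} = rho(1)
  phi_{kk} = [rho(k) - sum_{j=1..k-1} phi_{k-1,j} rho(k-j)]
            / [1 - sum_{j=1..k-1} phi_{k-1,j} rho(j)],
  phi_{k,j} = phi_{k-1,j} - phi_{kk} phi_{k-1,k-j},  j = 1..k-1.
Step k = 1:
  phi_11 = rho(1) = 0.6906.
Step k = 2:
  phi_22 = [rho(2) - phi_11 rho(1)] / [1 - phi_11 rho(1)] = [0.6068 - (0.6906)(0.6906)] / [1 - (0.6906)(0.6906)]
         = 0.12987164 / 0.52307164 = 0.248287.
  Update: phi_21 = phi_11 - phi_22 phi_11 = 0.6906 - (0.248287)(0.6906) = 0.519133.
Step k = 3:
  phi_33 = [rho(3) - phi_21 rho(2) - phi_22 rho(1)] / [1 - phi_21 rho(1) - phi_22 rho(2)]
    numerator   = 0.6607 - (0.519133)(0.6068) - (0.248287)(0.6906) = 0.17422322
    denominator = 1 - (0.519133)(0.6906) - (0.248287)(0.6068) = 0.49082626
  phi_33 = 0.17422322 / 0.49082626 = 0.355.
Therefore phi_{33} = 0.3550.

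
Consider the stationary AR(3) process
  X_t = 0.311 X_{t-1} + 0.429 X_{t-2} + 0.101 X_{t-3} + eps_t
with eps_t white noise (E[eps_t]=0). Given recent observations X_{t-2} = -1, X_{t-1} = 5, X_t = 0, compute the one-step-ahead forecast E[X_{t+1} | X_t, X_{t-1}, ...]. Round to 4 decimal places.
E[X_{t+1} \mid \mathcal F_t] = 2.0440

For an AR(p) model X_t = c + sum_i phi_i X_{t-i} + eps_t, the
one-step-ahead conditional mean is
  E[X_{t+1} | X_t, ...] = c + sum_i phi_i X_{t+1-i}.
Substitute known values:
  E[X_{t+1} | ...] = (0.311) * (0) + (0.429) * (5) + (0.101) * (-1)
                   = 2.0440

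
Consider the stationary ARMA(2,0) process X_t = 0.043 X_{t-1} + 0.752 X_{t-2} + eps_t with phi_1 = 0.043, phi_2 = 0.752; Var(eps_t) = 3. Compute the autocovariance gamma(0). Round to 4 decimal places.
\gamma(0) = 7.1186

Multiply the model equation by X_{t-k} and take expectations. With theta_0 = psi_0 = 1 and psi_j the MA(infinity) weights, this gives
  gamma(k) - sum_i phi_i gamma(k-i) = c_k,
  c_k = sigma^2 * sum_{j=k..q} theta_j psi_{j-k}   (c_k = 0 for k > q),
using gamma(-m) = gamma(m).
Pure AR (q = 0): c_0 = sigma^2 = 3, c_k = 0 for k >= 1.
Equations for k = 0, 1, 2 (AR order 2, c_2 = 0):
  (E0) gamma(0) = phi_1 gamma(1) + phi_2 gamma(2) + c_0
  (E1) gamma(1) = phi_1 gamma(0) + phi_2 gamma(1) + c_1
  (E2) gamma(2) = phi_1 gamma(1) + phi_2 gamma(0)
From (E1): gamma(1) = A gamma(0) + B with
  A = phi_1 / (1 - phi_2) = 0.043 / 0.248 = 0.173387,   B = c_1 / (1 - phi_2) = 0 / 0.248 = 0.
Insert (E2) into (E0): gamma(0) (1 - phi_2^2) = phi_1 (1 + phi_2) gamma(1) + c_0.
  phi_1 (1 + phi_2) = (0.043)(1.752) = 0.075336,   1 - phi_2^2 = 0.434496.
Replace gamma(1) by A gamma(0) + B and collect gamma(0):
  gamma(0) [0.434496 - (0.075336)(0.173387)] = c_0 = 3
  gamma(0) * 0.421434 = 3
  gamma(0) = 3 / 0.421434 = 7.118557.
Therefore gamma(0) = 7.1186 (to 4 decimal places).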